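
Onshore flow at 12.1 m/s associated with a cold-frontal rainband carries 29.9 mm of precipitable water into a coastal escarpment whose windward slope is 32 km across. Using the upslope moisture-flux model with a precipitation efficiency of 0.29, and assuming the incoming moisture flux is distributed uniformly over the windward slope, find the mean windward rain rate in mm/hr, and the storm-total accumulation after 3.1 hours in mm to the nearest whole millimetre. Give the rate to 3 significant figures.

Incoming column moisture flux per unit ridge length: F = V × PW = 12.1 × 29.9 = 361.79 mm·m/s.
Spread over the 32 km slope with efficiency ε = 0.29: R = ε·F/W = 0.29 × 361.79 / 32000 m = 3.279e-03 mm/s.
R = 3.279e-03 × 3600 = 11.8 mm/hr.
Over 3.1 h: total = 11.8 × 3.1 = 36.58 ≈ 37 mm.

R ≈ 11.8 mm/hr; total ≈ 37 mm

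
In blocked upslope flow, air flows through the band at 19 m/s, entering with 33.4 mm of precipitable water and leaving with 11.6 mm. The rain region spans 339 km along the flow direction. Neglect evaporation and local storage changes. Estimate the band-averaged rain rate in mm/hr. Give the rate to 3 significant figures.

Column moisture flux per unit crosswind length is F = V × PW.
Inflow: F_in = 19 × 33.4 = 634.6 mm·m/s
Outflow: F_out = 19 × 11.6 = 220.4 mm·m/s
Steady-state rate R = (F_in − F_out)/L = (634.6 − 220.4) / 339000 m = 1.222e-03 mm/s.
R = 1.222e-03 × 3600 = 4.40 mm/hr.

R ≈ 4.40 mm/hr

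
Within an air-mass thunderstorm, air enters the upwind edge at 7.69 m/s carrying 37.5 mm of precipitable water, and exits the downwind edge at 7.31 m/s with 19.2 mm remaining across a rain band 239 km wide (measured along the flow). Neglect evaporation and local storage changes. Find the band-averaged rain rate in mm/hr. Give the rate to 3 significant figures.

Column moisture flux per unit crosswind length is F = V × PW.
Inflow: F_in = 7.69 × 37.5 = 288.375 mm·m/s
Outflow: F_out = 7.31 × 19.2 = 140.352 mm·m/s
Steady-state rate R = (F_in − F_out)/L = (288.375 − 140.352) / 239000 m = 6.193e-04 mm/s.
R = 6.193e-04 × 3600 = 2.23 mm/hr.

R ≈ 2.23 mm/hr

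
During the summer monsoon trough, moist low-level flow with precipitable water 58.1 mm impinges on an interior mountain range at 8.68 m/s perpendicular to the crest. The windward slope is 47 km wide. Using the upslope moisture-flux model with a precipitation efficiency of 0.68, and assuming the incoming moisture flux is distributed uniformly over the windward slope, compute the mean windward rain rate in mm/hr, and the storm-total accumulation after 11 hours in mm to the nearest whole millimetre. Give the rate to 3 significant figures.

R ≈ 26.3 mm/hr; total ≈ 289 mm

Incoming column moisture flux per unit ridge length: F = V × PW = 8.68 × 58.1 = 504.308 mm·m/s.
Spread over the 47 km slope with efficiency ε = 0.68: R = ε·F/W = 0.68 × 504.308 / 47000 m = 7.296e-03 mm/s.
R = 7.296e-03 × 3600 = 26.3 mm/hr.
Over 11 h: total = 26.3 × 11 = 289.3 ≈ 289 mm.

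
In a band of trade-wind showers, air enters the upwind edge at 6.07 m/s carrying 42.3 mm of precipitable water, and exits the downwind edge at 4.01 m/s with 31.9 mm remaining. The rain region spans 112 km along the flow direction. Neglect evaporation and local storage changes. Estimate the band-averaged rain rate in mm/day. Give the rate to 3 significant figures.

Column moisture flux per unit crosswind length is F = V × PW.
Inflow: F_in = 6.07 × 42.3 = 256.761 mm·m/s
Outflow: F_out = 4.01 × 31.9 = 127.919 mm·m/s
Steady-state rate R = (F_in − F_out)/L = (256.761 − 127.919) / 112000 m = 1.150e-03 mm/s.
R = 1.150e-03 × 3600 × 24 = 99.4 mm/day.

R ≈ 99.4 mm/day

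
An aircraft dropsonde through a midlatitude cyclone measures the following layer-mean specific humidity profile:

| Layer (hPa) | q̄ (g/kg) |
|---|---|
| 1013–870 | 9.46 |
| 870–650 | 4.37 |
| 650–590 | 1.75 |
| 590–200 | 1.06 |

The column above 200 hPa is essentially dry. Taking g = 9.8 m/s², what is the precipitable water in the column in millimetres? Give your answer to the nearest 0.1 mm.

PW ≈ 28.9 mm

Precipitable water is the column-integrated vapour mass per unit area: PW = (1/g) Σ q̄ Δp, with q in kg/kg and Δp in Pa (1 kg/m² of water = 1 mm).
Layer 1013–870 hPa: Δp = 143 hPa = 14300 Pa, q̄ = 0.00946 kg/kg → 0.00946 × 14300 / 9.8 = 13.80 mm
Layer 870–650 hPa: Δp = 220 hPa = 22000 Pa, q̄ = 0.00437 kg/kg → 0.00437 × 22000 / 9.8 = 9.81 mm
Layer 650–590 hPa: Δp = 60 hPa = 6000 Pa, q̄ = 0.00175 kg/kg → 0.00175 × 6000 / 9.8 = 1.07 mm
Layer 590–200 hPa: Δp = 390 hPa = 39000 Pa, q̄ = 0.00106 kg/kg → 0.00106 × 39000 / 9.8 = 4.22 mm
PW = 13.80 + 9.81 + 1.07 + 4.22 = 28.90 ≈ 28.9 mm.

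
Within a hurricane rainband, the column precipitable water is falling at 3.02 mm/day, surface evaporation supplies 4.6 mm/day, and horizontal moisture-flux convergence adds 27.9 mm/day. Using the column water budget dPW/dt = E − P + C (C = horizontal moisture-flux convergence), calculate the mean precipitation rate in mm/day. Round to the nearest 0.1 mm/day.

dPW/dt = -3.02 mm/day.
P = E + C − dPW/dt = 4.6 + (27.9) − (-3.02) = 35.5 mm/day.

P ≈ 35.5 mm/day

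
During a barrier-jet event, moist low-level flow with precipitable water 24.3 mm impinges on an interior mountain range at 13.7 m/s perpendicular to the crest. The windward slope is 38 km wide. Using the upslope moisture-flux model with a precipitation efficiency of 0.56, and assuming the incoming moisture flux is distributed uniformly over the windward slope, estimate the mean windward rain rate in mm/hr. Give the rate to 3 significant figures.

R ≈ 17.7 mm/hr

Incoming column moisture flux per unit ridge length: F = V × PW = 13.7 × 24.3 = 332.91 mm·m/s.
Spread over the 38 km slope with efficiency ε = 0.56: R = ε·F/W = 0.56 × 332.91 / 38000 m = 4.906e-03 mm/s.
R = 4.906e-03 × 3600 = 17.7 mm/hr.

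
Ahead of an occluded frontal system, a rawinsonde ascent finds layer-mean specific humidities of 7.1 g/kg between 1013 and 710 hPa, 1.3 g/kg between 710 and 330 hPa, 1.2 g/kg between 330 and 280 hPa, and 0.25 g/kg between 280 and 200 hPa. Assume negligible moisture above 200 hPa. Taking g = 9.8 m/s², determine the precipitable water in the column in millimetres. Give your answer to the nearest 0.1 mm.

PW ≈ 27.8 mm

Precipitable water is the column-integrated vapour mass per unit area: PW = (1/g) Σ q̄ Δp, with q in kg/kg and Δp in Pa (1 kg/m² of water = 1 mm).
Layer 1013–710 hPa: Δp = 303 hPa = 30300 Pa, q̄ = 0.0071 kg/kg → 0.0071 × 30300 / 9.8 = 21.95 mm
Layer 710–330 hPa: Δp = 380 hPa = 38000 Pa, q̄ = 0.0013 kg/kg → 0.0013 × 38000 / 9.8 = 5.04 mm
Layer 330–280 hPa: Δp = 50 hPa = 5000 Pa, q̄ = 0.0012 kg/kg → 0.0012 × 5000 / 9.8 = 0.61 mm
Layer 280–200 hPa: Δp = 80 hPa = 8000 Pa, q̄ = 0.00025 kg/kg → 0.00025 × 8000 / 9.8 = 0.20 mm
PW = 21.95 + 5.04 + 0.61 + 0.20 = 27.80 ≈ 27.8 mm.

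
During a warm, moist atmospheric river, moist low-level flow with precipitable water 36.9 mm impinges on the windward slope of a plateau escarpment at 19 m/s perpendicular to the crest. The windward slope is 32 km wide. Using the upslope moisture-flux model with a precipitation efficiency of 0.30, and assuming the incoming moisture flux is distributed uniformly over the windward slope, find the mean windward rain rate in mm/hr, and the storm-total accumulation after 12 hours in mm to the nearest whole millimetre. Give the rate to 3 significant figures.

R ≈ 23.7 mm/hr; total ≈ 284 mm

Incoming column moisture flux per unit ridge length: F = V × PW = 19 × 36.9 = 701.1 mm·m/s.
Spread over the 32 km slope with efficiency ε = 0.30: R = ε·F/W = 0.30 × 701.1 / 32000 m = 6.573e-03 mm/s.
R = 6.573e-03 × 3600 = 23.7 mm/hr.
Over 12 h: total = 23.7 × 12 = 284.4 ≈ 284 mm.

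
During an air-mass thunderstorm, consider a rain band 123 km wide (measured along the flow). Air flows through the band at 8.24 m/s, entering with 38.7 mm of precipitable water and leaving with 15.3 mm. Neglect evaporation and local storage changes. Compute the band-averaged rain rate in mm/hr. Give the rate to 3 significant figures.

R ≈ 5.64 mm/hr

Column moisture flux per unit crosswind length is F = V × PW.
Inflow: F_in = 8.24 × 38.7 = 318.888 mm·m/s
Outflow: F_out = 8.24 × 15.3 = 126.072 mm·m/s
Steady-state rate R = (F_in − F_out)/L = (318.888 − 126.072) / 123000 m = 1.568e-03 mm/s.
R = 1.568e-03 × 3600 = 5.64 mm/hr.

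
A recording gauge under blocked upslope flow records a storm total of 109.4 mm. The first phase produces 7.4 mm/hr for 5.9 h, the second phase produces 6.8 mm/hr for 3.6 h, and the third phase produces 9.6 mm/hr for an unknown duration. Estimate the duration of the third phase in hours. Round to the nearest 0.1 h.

Known phases: 7.4 × 5.9 + 6.8 × 3.6 = 43.66 + 24.48 = 68.14 mm.
Remaining depth = 109.4 − 68.14 = 41.26 mm.
Duration = 41.26 / 9.6 = 4.3 h.

duration ≈ 4.3 h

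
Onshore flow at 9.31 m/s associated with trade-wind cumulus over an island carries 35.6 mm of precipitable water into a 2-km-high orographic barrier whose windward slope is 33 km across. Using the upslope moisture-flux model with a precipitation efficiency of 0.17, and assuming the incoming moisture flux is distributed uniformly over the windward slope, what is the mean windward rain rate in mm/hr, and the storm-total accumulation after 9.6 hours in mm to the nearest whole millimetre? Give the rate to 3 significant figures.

R ≈ 6.15 mm/hr; total ≈ 59 mm

Incoming column moisture flux per unit ridge length: F = V × PW = 9.31 × 35.6 = 331.436 mm·m/s.
Spread over the 33 km slope with efficiency ε = 0.17: R = ε·F/W = 0.17 × 331.436 / 33000 m = 1.707e-03 mm/s.
R = 1.707e-03 × 3600 = 6.15 mm/hr.
Over 9.6 h: total = 6.15 × 9.6 = 59.04 ≈ 59 mm.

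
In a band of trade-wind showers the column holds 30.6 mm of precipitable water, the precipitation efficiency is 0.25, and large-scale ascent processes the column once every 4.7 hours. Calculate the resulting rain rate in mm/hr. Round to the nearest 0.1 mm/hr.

Each overturning extracts ε × PW = 0.25 × 30.6 = 7.65 mm.
Rate = ε·PW / τ = 7.65 / 4.7 h = 1.6 mm/hr.

R ≈ 1.6 mm/hr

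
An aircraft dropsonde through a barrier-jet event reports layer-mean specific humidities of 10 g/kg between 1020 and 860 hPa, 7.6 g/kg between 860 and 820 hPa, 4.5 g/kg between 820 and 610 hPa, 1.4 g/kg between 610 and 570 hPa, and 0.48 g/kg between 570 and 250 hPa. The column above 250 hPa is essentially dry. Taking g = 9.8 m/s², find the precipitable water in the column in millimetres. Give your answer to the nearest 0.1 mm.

PW ≈ 31.2 mm

Precipitable water is the column-integrated vapour mass per unit area: PW = (1/g) Σ q̄ Δp, with q in kg/kg and Δp in Pa (1 kg/m² of water = 1 mm).
Layer 1020–860 hPa: Δp = 160 hPa = 16000 Pa, q̄ = 0.01 kg/kg → 0.01 × 16000 / 9.8 = 16.33 mm
Layer 860–820 hPa: Δp = 40 hPa = 4000 Pa, q̄ = 0.0076 kg/kg → 0.0076 × 4000 / 9.8 = 3.10 mm
Layer 820–610 hPa: Δp = 210 hPa = 21000 Pa, q̄ = 0.0045 kg/kg → 0.0045 × 21000 / 9.8 = 9.64 mm
Layer 610–570 hPa: Δp = 40 hPa = 4000 Pa, q̄ = 0.0014 kg/kg → 0.0014 × 4000 / 9.8 = 0.57 mm
Layer 570–250 hPa: Δp = 320 hPa = 32000 Pa, q̄ = 0.00048 kg/kg → 0.00048 × 32000 / 9.8 = 1.57 mm
PW = 16.33 + 3.10 + 9.64 + 0.57 + 1.57 = 31.21 ≈ 31.2 mm.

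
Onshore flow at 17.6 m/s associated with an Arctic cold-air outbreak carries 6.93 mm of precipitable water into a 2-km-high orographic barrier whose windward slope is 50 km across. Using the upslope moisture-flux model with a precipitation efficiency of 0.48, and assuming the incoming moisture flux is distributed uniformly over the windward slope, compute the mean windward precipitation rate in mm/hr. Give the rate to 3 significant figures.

R ≈ 4.22 mm/hr

Incoming column moisture flux per unit ridge length: F = V × PW = 17.6 × 6.93 = 121.968 mm·m/s.
Spread over the 50 km slope with efficiency ε = 0.48: R = ε·F/W = 0.48 × 121.968 / 50000 m = 1.171e-03 mm/s.
R = 1.171e-03 × 3600 = 4.22 mm/hr.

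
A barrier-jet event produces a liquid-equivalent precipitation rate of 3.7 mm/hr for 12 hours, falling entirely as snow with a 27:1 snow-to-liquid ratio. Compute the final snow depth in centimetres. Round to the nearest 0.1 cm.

Liquid-equivalent depth = 3.7 × 12 = 44.4 mm.
Snow depth = 44.4 mm × 27 = 1198.8 mm = 119.9 cm.

snow depth ≈ 119.9 cm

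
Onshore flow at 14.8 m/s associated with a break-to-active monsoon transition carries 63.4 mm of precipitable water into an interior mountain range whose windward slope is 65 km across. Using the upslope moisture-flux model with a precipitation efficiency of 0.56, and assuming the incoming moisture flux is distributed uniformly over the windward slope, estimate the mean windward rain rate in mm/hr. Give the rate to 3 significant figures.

Incoming column moisture flux per unit ridge length: F = V × PW = 14.8 × 63.4 = 938.32 mm·m/s.
Spread over the 65 km slope with efficiency ε = 0.56: R = ε·F/W = 0.56 × 938.32 / 65000 m = 8.084e-03 mm/s.
R = 8.084e-03 × 3600 = 29.1 mm/hr.

R ≈ 29.1 mm/hr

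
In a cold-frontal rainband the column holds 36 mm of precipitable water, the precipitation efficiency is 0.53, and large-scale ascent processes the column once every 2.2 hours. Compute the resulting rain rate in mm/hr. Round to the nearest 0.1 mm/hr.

Each overturning extracts ε × PW = 0.53 × 36 = 19.08 mm.
Rate = ε·PW / τ = 19.08 / 2.2 h = 8.7 mm/hr.

R ≈ 8.7 mm/hr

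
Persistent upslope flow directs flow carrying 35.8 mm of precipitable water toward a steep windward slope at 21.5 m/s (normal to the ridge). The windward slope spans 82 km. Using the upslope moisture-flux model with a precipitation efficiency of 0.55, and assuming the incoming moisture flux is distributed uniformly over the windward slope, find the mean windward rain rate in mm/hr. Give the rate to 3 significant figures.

R ≈ 18.6 mm/hr

Incoming column moisture flux per unit ridge length: F = V × PW = 21.5 × 35.8 = 769.7 mm·m/s.
Spread over the 82 km slope with efficiency ε = 0.55: R = ε·F/W = 0.55 × 769.7 / 82000 m = 5.163e-03 mm/s.
R = 5.163e-03 × 3600 = 18.6 mm/hr.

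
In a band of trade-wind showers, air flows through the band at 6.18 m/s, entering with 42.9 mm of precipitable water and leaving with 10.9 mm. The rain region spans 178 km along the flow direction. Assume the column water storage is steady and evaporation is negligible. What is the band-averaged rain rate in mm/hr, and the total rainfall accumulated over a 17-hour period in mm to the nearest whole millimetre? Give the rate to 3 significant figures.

Column moisture flux per unit crosswind length is F = V × PW.
Inflow: F_in = 6.18 × 42.9 = 265.122 mm·m/s
Outflow: F_out = 6.18 × 10.9 = 67.362 mm·m/s
Steady-state rate R = (F_in − F_out)/L = (265.122 − 67.362) / 178000 m = 1.111e-03 mm/s.
R = 1.111e-03 × 3600 = 4.00 mm/hr.
Over 17 h: total = 4.00 × 17 = 68 mm.

R ≈ 4.00 mm/hr; total ≈ 68 mm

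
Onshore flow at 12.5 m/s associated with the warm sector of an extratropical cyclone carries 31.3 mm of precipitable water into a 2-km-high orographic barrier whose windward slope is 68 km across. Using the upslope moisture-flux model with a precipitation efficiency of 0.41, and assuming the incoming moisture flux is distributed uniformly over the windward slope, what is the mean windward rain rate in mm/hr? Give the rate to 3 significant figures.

R ≈ 8.49 mm/hr

Incoming column moisture flux per unit ridge length: F = V × PW = 12.5 × 31.3 = 391.25 mm·m/s.
Spread over the 68 km slope with efficiency ε = 0.41: R = ε·F/W = 0.41 × 391.25 / 68000 m = 2.359e-03 mm/s.
R = 2.359e-03 × 3600 = 8.49 mm/hr.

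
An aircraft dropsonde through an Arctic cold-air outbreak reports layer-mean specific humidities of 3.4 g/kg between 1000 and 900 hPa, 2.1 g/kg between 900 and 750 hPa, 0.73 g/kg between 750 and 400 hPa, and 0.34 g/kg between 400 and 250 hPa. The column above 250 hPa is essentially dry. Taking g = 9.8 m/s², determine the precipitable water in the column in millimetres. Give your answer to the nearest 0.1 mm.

PW ≈ 9.8 mm

Precipitable water is the column-integrated vapour mass per unit area: PW = (1/g) Σ q̄ Δp, with q in kg/kg and Δp in Pa (1 kg/m² of water = 1 mm).
Layer 1000–900 hPa: Δp = 100 hPa = 10000 Pa, q̄ = 0.0034 kg/kg → 0.0034 × 10000 / 9.8 = 3.47 mm
Layer 900–750 hPa: Δp = 150 hPa = 15000 Pa, q̄ = 0.0021 kg/kg → 0.0021 × 15000 / 9.8 = 3.21 mm
Layer 750–400 hPa: Δp = 350 hPa = 35000 Pa, q̄ = 0.00073 kg/kg → 0.00073 × 35000 / 9.8 = 2.61 mm
Layer 400–250 hPa: Δp = 150 hPa = 15000 Pa, q̄ = 0.00034 kg/kg → 0.00034 × 15000 / 9.8 = 0.52 mm
PW = 3.47 + 3.21 + 2.61 + 0.52 = 9.81 ≈ 9.8 mm.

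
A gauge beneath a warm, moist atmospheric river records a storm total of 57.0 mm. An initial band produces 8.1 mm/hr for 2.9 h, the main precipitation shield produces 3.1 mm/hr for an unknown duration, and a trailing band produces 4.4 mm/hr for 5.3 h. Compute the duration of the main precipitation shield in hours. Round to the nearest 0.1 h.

duration ≈ 3.3 h

Known phases: 8.1 × 2.9 + 4.4 × 5.3 = 23.49 + 23.32 = 46.81 mm.
Remaining depth = 57.0 − 46.81 = 10.19 mm.
Duration = 10.19 / 3.1 = 3.3 h.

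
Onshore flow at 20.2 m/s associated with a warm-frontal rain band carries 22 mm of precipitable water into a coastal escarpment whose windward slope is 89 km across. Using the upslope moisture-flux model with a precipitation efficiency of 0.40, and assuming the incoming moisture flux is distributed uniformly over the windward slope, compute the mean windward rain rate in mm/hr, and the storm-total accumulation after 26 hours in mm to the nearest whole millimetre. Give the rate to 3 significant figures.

R ≈ 7.19 mm/hr; total ≈ 187 mm

Incoming column moisture flux per unit ridge length: F = V × PW = 20.2 × 22 = 444.4 mm·m/s.
Spread over the 89 km slope with efficiency ε = 0.40: R = ε·F/W = 0.40 × 444.4 / 89000 m = 1.997e-03 mm/s.
R = 1.997e-03 × 3600 = 7.19 mm/hr.
Over 26 h: total = 7.19 × 26 = 186.94 ≈ 187 mm.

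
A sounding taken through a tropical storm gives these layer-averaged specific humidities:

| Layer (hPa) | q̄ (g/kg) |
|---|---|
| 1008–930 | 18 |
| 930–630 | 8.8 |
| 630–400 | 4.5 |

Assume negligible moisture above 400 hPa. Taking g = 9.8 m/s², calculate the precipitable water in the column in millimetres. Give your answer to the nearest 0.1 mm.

Precipitable water is the column-integrated vapour mass per unit area: PW = (1/g) Σ q̄ Δp, with q in kg/kg and Δp in Pa (1 kg/m² of water = 1 mm).
Layer 1008–930 hPa: Δp = 78 hPa = 7800 Pa, q̄ = 0.018 kg/kg → 0.018 × 7800 / 9.8 = 14.33 mm
Layer 930–630 hPa: Δp = 300 hPa = 30000 Pa, q̄ = 0.0088 kg/kg → 0.0088 × 30000 / 9.8 = 26.94 mm
Layer 630–400 hPa: Δp = 230 hPa = 23000 Pa, q̄ = 0.0045 kg/kg → 0.0045 × 23000 / 9.8 = 10.56 mm
PW = 14.33 + 26.94 + 10.56 = 51.83 ≈ 51.8 mm.

PW ≈ 51.8 mm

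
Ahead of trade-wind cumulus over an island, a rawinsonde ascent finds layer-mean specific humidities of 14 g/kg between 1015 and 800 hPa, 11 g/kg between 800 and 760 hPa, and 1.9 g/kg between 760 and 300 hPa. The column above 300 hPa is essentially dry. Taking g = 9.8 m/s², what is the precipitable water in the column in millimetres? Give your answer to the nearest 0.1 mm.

Precipitable water is the column-integrated vapour mass per unit area: PW = (1/g) Σ q̄ Δp, with q in kg/kg and Δp in Pa (1 kg/m² of water = 1 mm).
Layer 1015–800 hPa: Δp = 215 hPa = 21500 Pa, q̄ = 0.014 kg/kg → 0.014 × 21500 / 9.8 = 30.71 mm
Layer 800–760 hPa: Δp = 40 hPa = 4000 Pa, q̄ = 0.011 kg/kg → 0.011 × 4000 / 9.8 = 4.49 mm
Layer 760–300 hPa: Δp = 460 hPa = 46000 Pa, q̄ = 0.0019 kg/kg → 0.0019 × 46000 / 9.8 = 8.92 mm
PW = 30.71 + 4.49 + 8.92 = 44.12 ≈ 44.1 mm.

PW ≈ 44.1 mm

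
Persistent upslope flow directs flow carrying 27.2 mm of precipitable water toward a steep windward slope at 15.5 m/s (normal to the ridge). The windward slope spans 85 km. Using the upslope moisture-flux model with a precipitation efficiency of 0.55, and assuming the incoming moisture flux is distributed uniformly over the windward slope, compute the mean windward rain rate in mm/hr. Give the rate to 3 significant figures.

R ≈ 9.82 mm/hr

Incoming column moisture flux per unit ridge length: F = V × PW = 15.5 × 27.2 = 421.6 mm·m/s.
Spread over the 85 km slope with efficiency ε = 0.55: R = ε·F/W = 0.55 × 421.6 / 85000 m = 2.728e-03 mm/s.
R = 2.728e-03 × 3600 = 9.82 mm/hr.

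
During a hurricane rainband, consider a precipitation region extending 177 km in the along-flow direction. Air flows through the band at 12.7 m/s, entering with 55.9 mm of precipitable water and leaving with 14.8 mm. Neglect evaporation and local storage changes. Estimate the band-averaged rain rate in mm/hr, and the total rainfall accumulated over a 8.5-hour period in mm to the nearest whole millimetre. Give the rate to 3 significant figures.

Column moisture flux per unit crosswind length is F = V × PW.
Inflow: F_in = 12.7 × 55.9 = 709.93 mm·m/s
Outflow: F_out = 12.7 × 14.8 = 187.96 mm·m/s
Steady-state rate R = (F_in − F_out)/L = (709.93 − 187.96) / 177000 m = 2.949e-03 mm/s.
R = 2.949e-03 × 3600 = 10.6 mm/hr.
Over 8.5 h: total = 10.6 × 8.5 = 90.1 ≈ 90 mm.

R ≈ 10.6 mm/hr; total ≈ 90 mm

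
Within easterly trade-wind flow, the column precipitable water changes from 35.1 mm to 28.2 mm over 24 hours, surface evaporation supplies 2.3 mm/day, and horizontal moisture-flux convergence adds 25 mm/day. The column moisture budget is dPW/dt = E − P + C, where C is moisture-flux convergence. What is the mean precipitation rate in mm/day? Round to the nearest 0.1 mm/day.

P ≈ 34.2 mm/day

dPW/dt = (28.2 − 35.1) mm / (24/24 day) = -6.900 mm/day.
P = E + C − dPW/dt = 2.3 + (25) − (-6.900) = 34.2 mm/day.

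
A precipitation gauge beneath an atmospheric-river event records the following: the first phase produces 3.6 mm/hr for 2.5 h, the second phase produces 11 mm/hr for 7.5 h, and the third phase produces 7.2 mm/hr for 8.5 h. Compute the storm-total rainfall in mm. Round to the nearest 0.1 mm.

total ≈ 152.7 mm

Total = Σ Rᵢ Δtᵢ = 3.6 × 2.5 + 11 × 7.5 + 7.2 × 8.5
      = 9 + 82.5 + 61.2 = 152.7 mm.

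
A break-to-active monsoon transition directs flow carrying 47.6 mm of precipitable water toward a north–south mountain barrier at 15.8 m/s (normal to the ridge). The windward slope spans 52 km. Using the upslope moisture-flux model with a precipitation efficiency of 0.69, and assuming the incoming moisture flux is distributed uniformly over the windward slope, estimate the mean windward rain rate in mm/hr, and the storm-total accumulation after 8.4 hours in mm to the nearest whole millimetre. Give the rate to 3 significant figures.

Incoming column moisture flux per unit ridge length: F = V × PW = 15.8 × 47.6 = 752.08 mm·m/s.
Spread over the 52 km slope with efficiency ε = 0.69: R = ε·F/W = 0.69 × 752.08 / 52000 m = 9.980e-03 mm/s.
R = 9.980e-03 × 3600 = 35.9 mm/hr.
Over 8.4 h: total = 35.9 × 8.4 = 301.56 ≈ 302 mm.

R ≈ 35.9 mm/hr; total ≈ 302 mm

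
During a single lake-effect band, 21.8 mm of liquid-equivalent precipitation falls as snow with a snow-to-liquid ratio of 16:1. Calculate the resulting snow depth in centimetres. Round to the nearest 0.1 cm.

snow depth ≈ 34.9 cm

Snow depth = liquid × ratio = 21.8 mm × 16 = 348.8 mm = 34.9 cm.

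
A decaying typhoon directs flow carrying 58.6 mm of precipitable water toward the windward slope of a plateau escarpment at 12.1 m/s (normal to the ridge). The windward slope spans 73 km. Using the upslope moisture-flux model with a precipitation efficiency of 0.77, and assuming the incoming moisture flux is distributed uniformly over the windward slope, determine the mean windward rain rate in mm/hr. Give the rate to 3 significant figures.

Incoming column moisture flux per unit ridge length: F = V × PW = 12.1 × 58.6 = 709.06 mm·m/s.
Spread over the 73 km slope with efficiency ε = 0.77: R = ε·F/W = 0.77 × 709.06 / 73000 m = 7.479e-03 mm/s.
R = 7.479e-03 × 3600 = 26.9 mm/hr.

R ≈ 26.9 mm/hr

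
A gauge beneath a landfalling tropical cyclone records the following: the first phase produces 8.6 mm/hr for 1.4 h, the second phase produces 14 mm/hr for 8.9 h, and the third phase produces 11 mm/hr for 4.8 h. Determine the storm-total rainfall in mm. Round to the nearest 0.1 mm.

Total = Σ Rᵢ Δtᵢ = 8.6 × 1.4 + 14 × 8.9 + 11 × 4.8
      = 12.04 + 124.6 + 52.8 = 189.4 mm.

total ≈ 189.4 mm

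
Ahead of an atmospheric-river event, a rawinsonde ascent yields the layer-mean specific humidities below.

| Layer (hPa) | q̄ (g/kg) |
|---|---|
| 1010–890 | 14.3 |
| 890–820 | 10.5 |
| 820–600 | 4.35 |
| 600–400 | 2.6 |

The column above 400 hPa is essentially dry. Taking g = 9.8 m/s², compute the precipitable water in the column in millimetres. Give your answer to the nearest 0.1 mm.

Precipitable water is the column-integrated vapour mass per unit area: PW = (1/g) Σ q̄ Δp, with q in kg/kg and Δp in Pa (1 kg/m² of water = 1 mm).
Layer 1010–890 hPa: Δp = 120 hPa = 12000 Pa, q̄ = 0.0143 kg/kg → 0.0143 × 12000 / 9.8 = 17.51 mm
Layer 890–820 hPa: Δp = 70 hPa = 7000 Pa, q̄ = 0.0105 kg/kg → 0.0105 × 7000 / 9.8 = 7.50 mm
Layer 820–600 hPa: Δp = 220 hPa = 22000 Pa, q̄ = 0.00435 kg/kg → 0.00435 × 22000 / 9.8 = 9.77 mm
Layer 600–400 hPa: Δp = 200 hPa = 20000 Pa, q̄ = 0.0026 kg/kg → 0.0026 × 20000 / 9.8 = 5.31 mm
PW = 17.51 + 7.50 + 9.77 + 5.31 = 40.09 ≈ 40.1 mm.

PW ≈ 40.1 mm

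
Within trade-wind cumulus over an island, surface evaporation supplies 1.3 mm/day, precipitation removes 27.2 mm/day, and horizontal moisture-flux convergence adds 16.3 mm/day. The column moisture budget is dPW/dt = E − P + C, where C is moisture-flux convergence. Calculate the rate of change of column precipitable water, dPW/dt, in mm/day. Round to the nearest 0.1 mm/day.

dPW/dt ≈ -9.6 mm/day

dPW/dt = E − P + C = 1.3 − 27.2 + (16.3) = -9.6 mm/day.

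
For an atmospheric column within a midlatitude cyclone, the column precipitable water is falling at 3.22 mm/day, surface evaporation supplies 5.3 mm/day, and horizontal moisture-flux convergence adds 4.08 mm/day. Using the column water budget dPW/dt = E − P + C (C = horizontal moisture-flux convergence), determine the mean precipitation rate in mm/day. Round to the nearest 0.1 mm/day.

dPW/dt = -3.22 mm/day.
P = E + C − dPW/dt = 5.3 + (4.08) − (-3.22) = 12.6 mm/day.

P ≈ 12.6 mm/day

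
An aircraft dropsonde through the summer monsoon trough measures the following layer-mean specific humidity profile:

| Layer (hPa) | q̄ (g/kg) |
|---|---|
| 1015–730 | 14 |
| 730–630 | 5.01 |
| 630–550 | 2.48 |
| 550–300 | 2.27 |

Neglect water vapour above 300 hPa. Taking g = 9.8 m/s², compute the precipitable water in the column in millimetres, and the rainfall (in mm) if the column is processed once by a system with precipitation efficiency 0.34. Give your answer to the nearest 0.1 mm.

PW ≈ 53.6 mm; rainfall ≈ 18.2 mm

Precipitable water is the column-integrated vapour mass per unit area: PW = (1/g) Σ q̄ Δp, with q in kg/kg and Δp in Pa (1 kg/m² of water = 1 mm).
Layer 1015–730 hPa: Δp = 285 hPa = 28500 Pa, q̄ = 0.014 kg/kg → 0.014 × 28500 / 9.8 = 40.71 mm
Layer 730–630 hPa: Δp = 100 hPa = 10000 Pa, q̄ = 0.00501 kg/kg → 0.00501 × 10000 / 9.8 = 5.11 mm
Layer 630–550 hPa: Δp = 80 hPa = 8000 Pa, q̄ = 0.00248 kg/kg → 0.00248 × 8000 / 9.8 = 2.02 mm
Layer 550–300 hPa: Δp = 250 hPa = 25000 Pa, q̄ = 0.00227 kg/kg → 0.00227 × 25000 / 9.8 = 5.79 mm
PW = 40.71 + 5.11 + 2.02 + 5.79 = 53.63 ≈ 53.6 mm.
Rainfall = ε × PW = 0.34 × 53.6 = 18.2 mm.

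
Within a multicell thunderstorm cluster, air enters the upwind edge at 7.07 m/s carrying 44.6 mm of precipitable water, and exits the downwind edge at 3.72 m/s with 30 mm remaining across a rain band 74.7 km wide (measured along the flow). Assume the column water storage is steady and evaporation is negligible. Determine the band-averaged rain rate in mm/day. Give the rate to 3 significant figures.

Column moisture flux per unit crosswind length is F = V × PW.
Inflow: F_in = 7.07 × 44.6 = 315.322 mm·m/s
Outflow: F_out = 3.72 × 30 = 111.6 mm·m/s
Steady-state rate R = (F_in − F_out)/L = (315.322 − 111.6) / 74700 m = 2.727e-03 mm/s.
R = 2.727e-03 × 3600 × 24 = 236 mm/day.

R ≈ 236 mm/day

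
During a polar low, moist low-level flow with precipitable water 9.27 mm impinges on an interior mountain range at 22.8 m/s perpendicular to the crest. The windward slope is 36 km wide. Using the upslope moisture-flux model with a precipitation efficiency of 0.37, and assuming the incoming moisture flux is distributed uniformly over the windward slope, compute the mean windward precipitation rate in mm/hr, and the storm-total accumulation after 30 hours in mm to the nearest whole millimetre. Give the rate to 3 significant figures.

Incoming column moisture flux per unit ridge length: F = V × PW = 22.8 × 9.27 = 211.356 mm·m/s.
Spread over the 36 km slope with efficiency ε = 0.37: R = ε·F/W = 0.37 × 211.356 / 36000 m = 2.172e-03 mm/s.
R = 2.172e-03 × 3600 = 7.82 mm/hr.
Over 30 h: total = 7.82 × 30 = 234.6 ≈ 235 mm.

R ≈ 7.82 mm/hr; total ≈ 235 mm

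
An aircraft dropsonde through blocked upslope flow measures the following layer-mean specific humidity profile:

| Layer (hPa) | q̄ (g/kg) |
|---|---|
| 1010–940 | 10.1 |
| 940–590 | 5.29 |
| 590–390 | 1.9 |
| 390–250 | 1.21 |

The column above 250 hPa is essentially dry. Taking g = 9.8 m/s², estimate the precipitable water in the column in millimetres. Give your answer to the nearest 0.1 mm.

PW ≈ 31.7 mm

Precipitable water is the column-integrated vapour mass per unit area: PW = (1/g) Σ q̄ Δp, with q in kg/kg and Δp in Pa (1 kg/m² of water = 1 mm).
Layer 1010–940 hPa: Δp = 70 hPa = 7000 Pa, q̄ = 0.0101 kg/kg → 0.0101 × 7000 / 9.8 = 7.21 mm
Layer 940–590 hPa: Δp = 350 hPa = 35000 Pa, q̄ = 0.00529 kg/kg → 0.00529 × 35000 / 9.8 = 18.89 mm
Layer 590–390 hPa: Δp = 200 hPa = 20000 Pa, q̄ = 0.0019 kg/kg → 0.0019 × 20000 / 9.8 = 3.88 mm
Layer 390–250 hPa: Δp = 140 hPa = 14000 Pa, q̄ = 0.00121 kg/kg → 0.00121 × 14000 / 9.8 = 1.73 mm
PW = 7.21 + 18.89 + 3.88 + 1.73 = 31.71 ≈ 31.7 mm.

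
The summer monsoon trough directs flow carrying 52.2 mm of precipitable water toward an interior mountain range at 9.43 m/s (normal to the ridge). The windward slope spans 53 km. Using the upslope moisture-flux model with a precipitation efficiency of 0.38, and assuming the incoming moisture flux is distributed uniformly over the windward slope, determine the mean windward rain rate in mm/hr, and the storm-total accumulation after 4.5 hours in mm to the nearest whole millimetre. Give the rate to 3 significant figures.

Incoming column moisture flux per unit ridge length: F = V × PW = 9.43 × 52.2 = 492.246 mm·m/s.
Spread over the 53 km slope with efficiency ε = 0.38: R = ε·F/W = 0.38 × 492.246 / 53000 m = 3.529e-03 mm/s.
R = 3.529e-03 × 3600 = 12.7 mm/hr.
Over 4.5 h: total = 12.7 × 4.5 = 57.15 ≈ 57 mm.

R ≈ 12.7 mm/hr; total ≈ 57 mm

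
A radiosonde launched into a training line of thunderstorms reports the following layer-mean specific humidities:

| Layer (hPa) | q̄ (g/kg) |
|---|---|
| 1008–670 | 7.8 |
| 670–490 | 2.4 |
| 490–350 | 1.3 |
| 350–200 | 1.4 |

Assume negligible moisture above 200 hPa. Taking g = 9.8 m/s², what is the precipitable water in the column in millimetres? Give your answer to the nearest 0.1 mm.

Precipitable water is the column-integrated vapour mass per unit area: PW = (1/g) Σ q̄ Δp, with q in kg/kg and Δp in Pa (1 kg/m² of water = 1 mm).
Layer 1008–670 hPa: Δp = 338 hPa = 33800 Pa, q̄ = 0.0078 kg/kg → 0.0078 × 33800 / 9.8 = 26.90 mm
Layer 670–490 hPa: Δp = 180 hPa = 18000 Pa, q̄ = 0.0024 kg/kg → 0.0024 × 18000 / 9.8 = 4.41 mm
Layer 490–350 hPa: Δp = 140 hPa = 14000 Pa, q̄ = 0.0013 kg/kg → 0.0013 × 14000 / 9.8 = 1.86 mm
Layer 350–200 hPa: Δp = 150 hPa = 15000 Pa, q̄ = 0.0014 kg/kg → 0.0014 × 15000 / 9.8 = 2.14 mm
PW = 26.90 + 4.41 + 1.86 + 2.14 = 35.31 ≈ 35.3 mm.

PW ≈ 35.3 mm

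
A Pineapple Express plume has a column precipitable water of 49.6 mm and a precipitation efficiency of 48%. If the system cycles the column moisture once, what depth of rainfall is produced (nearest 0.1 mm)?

rainfall ≈ 23.8 mm

Rainfall = ε × PW = 0.48 × 49.6 = 23.8 mm.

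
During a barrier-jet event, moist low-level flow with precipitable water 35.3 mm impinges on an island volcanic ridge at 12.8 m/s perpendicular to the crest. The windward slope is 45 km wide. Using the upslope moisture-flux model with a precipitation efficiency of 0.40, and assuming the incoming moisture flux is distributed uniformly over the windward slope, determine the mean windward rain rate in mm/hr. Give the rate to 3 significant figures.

Incoming column moisture flux per unit ridge length: F = V × PW = 12.8 × 35.3 = 451.84 mm·m/s.
Spread over the 45 km slope with efficiency ε = 0.40: R = ε·F/W = 0.40 × 451.84 / 45000 m = 4.016e-03 mm/s.
R = 4.016e-03 × 3600 = 14.5 mm/hr.

R ≈ 14.5 mm/hr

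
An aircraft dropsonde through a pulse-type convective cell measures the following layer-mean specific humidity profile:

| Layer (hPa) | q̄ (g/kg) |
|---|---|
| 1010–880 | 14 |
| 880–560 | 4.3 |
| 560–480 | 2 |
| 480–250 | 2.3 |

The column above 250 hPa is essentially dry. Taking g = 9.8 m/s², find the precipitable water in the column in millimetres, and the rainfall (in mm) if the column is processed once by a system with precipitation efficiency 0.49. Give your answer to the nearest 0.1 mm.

Precipitable water is the column-integrated vapour mass per unit area: PW = (1/g) Σ q̄ Δp, with q in kg/kg and Δp in Pa (1 kg/m² of water = 1 mm).
Layer 1010–880 hPa: Δp = 130 hPa = 13000 Pa, q̄ = 0.014 kg/kg → 0.014 × 13000 / 9.8 = 18.57 mm
Layer 880–560 hPa: Δp = 320 hPa = 32000 Pa, q̄ = 0.0043 kg/kg → 0.0043 × 32000 / 9.8 = 14.04 mm
Layer 560–480 hPa: Δp = 80 hPa = 8000 Pa, q̄ = 0.002 kg/kg → 0.002 × 8000 / 9.8 = 1.63 mm
Layer 480–250 hPa: Δp = 230 hPa = 23000 Pa, q̄ = 0.0023 kg/kg → 0.0023 × 23000 / 9.8 = 5.40 mm
PW = 18.57 + 14.04 + 1.63 + 5.40 = 39.64 ≈ 39.6 mm.
Rainfall = ε × PW = 0.49 × 39.6 = 19.4 mm.

PW ≈ 39.6 mm; rainfall ≈ 19.4 mm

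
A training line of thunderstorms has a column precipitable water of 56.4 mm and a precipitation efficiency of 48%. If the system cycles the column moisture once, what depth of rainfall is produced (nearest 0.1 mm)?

rainfall ≈ 27.1 mm

Rainfall = ε × PW = 0.48 × 56.4 = 27.1 mm.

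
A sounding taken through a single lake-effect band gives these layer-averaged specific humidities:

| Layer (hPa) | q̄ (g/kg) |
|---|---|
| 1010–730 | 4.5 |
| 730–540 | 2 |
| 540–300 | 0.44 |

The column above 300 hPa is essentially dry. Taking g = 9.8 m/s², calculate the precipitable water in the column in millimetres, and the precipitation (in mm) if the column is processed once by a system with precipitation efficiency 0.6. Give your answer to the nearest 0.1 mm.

Precipitable water is the column-integrated vapour mass per unit area: PW = (1/g) Σ q̄ Δp, with q in kg/kg and Δp in Pa (1 kg/m² of water = 1 mm).
Layer 1010–730 hPa: Δp = 280 hPa = 28000 Pa, q̄ = 0.0045 kg/kg → 0.0045 × 28000 / 9.8 = 12.86 mm
Layer 730–540 hPa: Δp = 190 hPa = 19000 Pa, q̄ = 0.002 kg/kg → 0.002 × 19000 / 9.8 = 3.88 mm
Layer 540–300 hPa: Δp = 240 hPa = 24000 Pa, q̄ = 0.00044 kg/kg → 0.00044 × 24000 / 9.8 = 1.08 mm
PW = 12.86 + 3.88 + 1.08 = 17.82 ≈ 17.8 mm.
Precipitation = ε × PW = 0.6 × 17.8 = 10.7 mm.

PW ≈ 17.8 mm; precipitation ≈ 10.7 mm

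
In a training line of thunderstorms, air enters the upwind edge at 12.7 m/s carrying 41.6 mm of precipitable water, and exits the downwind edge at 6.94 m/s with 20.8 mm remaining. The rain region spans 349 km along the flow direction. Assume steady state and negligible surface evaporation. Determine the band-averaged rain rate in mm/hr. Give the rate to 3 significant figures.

Column moisture flux per unit crosswind length is F = V × PW.
Inflow: F_in = 12.7 × 41.6 = 528.32 mm·m/s
Outflow: F_out = 6.94 × 20.8 = 144.352 mm·m/s
Steady-state rate R = (F_in − F_out)/L = (528.32 − 144.352) / 349000 m = 1.100e-03 mm/s.
R = 1.100e-03 × 3600 = 3.96 mm/hr.

R ≈ 3.96 mm/hr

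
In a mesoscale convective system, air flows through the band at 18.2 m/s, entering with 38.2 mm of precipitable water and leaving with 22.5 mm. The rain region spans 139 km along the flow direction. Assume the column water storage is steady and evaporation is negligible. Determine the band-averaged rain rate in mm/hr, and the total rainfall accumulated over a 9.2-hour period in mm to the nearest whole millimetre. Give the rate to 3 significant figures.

Column moisture flux per unit crosswind length is F = V × PW.
Inflow: F_in = 18.2 × 38.2 = 695.24 mm·m/s
Outflow: F_out = 18.2 × 22.5 = 409.5 mm·m/s
Steady-state rate R = (F_in − F_out)/L = (695.24 − 409.5) / 139000 m = 2.056e-03 mm/s.
R = 2.056e-03 × 3600 = 7.40 mm/hr.
Over 9.2 h: total = 7.40 × 9.2 = 68.08 ≈ 68 mm.

R ≈ 7.40 mm/hr; total ≈ 68 mm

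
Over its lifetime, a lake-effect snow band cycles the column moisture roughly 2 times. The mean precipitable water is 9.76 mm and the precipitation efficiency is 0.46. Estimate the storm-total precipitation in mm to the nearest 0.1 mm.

precipitation ≈ 9.0 mm

Each cycle deposits ε × PW = 0.46 × 9.76 = 4.4896 mm.
Over 2 cycles: 2 × 4.4896 = 9.0 mm.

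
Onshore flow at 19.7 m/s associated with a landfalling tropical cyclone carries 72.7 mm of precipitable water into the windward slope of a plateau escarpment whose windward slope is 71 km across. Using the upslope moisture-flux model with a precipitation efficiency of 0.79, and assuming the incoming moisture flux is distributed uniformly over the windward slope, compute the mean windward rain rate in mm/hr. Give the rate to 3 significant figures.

Incoming column moisture flux per unit ridge length: F = V × PW = 19.7 × 72.7 = 1432.19 mm·m/s.
Spread over the 71 km slope with efficiency ε = 0.79: R = ε·F/W = 0.79 × 1432.19 / 71000 m = 1.594e-02 mm/s.
R = 1.594e-02 × 3600 = 57.4 mm/hr.

R ≈ 57.4 mm/hr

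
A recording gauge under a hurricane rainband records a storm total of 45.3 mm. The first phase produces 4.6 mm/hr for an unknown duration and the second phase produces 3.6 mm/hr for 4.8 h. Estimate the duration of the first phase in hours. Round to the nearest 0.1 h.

Known phases: 3.6 × 4.8 = 17.28 mm.
Remaining depth = 45.3 − 17.28 = 28.02 mm.
Duration = 28.02 / 4.6 = 6.1 h.

duration ≈ 6.1 h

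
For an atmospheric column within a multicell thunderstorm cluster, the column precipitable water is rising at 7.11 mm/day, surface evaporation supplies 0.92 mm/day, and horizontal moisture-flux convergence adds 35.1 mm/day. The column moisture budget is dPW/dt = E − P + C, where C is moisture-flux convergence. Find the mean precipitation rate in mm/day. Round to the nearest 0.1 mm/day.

P ≈ 28.9 mm/day

dPW/dt = +7.11 mm/day.
P = E + C − dPW/dt = 0.92 + (35.1) − (+7.11) = 28.9 mm/day.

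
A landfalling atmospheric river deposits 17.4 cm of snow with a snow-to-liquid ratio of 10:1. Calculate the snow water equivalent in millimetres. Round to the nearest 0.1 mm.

SWE = snow depth / ratio = 17.4 cm / 10 = 1.740 cm = 17.4 mm.

SWE ≈ 17.4 mm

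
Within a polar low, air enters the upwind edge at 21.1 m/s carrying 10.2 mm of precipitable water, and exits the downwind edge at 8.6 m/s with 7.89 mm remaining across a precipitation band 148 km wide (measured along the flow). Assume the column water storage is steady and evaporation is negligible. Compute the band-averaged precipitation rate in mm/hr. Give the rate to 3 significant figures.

Column moisture flux per unit crosswind length is F = V × PW.
Inflow: F_in = 21.1 × 10.2 = 215.22 mm·m/s
Outflow: F_out = 8.6 × 7.89 = 67.854 mm·m/s
Steady-state rate R = (F_in − F_out)/L = (215.22 − 67.854) / 148000 m = 9.957e-04 mm/s.
R = 9.957e-04 × 3600 = 3.58 mm/hr.

R ≈ 3.58 mm/hr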